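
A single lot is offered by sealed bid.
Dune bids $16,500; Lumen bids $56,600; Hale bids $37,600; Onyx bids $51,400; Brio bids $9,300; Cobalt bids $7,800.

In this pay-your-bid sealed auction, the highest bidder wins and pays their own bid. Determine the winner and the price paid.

Bids in order: 56,600 (Lumen) > 51,400 (Onyx) > 37,600 (Hale) > 16,500 (Dune) > 9,300 (Brio) > 7,800 (Cobalt)
Lumen has the highest bid and pays exactly that: $56,600.

Lumen pays $56,600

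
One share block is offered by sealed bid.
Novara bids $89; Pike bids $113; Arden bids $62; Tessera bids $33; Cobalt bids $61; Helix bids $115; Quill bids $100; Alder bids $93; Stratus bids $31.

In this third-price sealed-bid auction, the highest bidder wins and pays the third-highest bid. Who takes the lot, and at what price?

Helix pays $100

Rule: the highest bidder wins and pays the third-highest bid.
Bids in order: 115 (Helix) > 113 (Pike) > 100 (Quill) > 93 (Alder) > 89 (Novara) > 62 (Arden) > …
Helix is highest; pays the third-highest bid, $100.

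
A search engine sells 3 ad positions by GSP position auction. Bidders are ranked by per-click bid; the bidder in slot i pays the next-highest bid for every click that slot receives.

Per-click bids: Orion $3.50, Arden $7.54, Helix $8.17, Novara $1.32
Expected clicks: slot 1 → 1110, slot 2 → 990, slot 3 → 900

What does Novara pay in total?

Novara pays $0.00

Sorting advertisers: $8.17 (Helix) > $7.54 (Arden) > $3.50 (Orion) > $1.32 (Novara)
Novara ranks below slot 3 → no slot, pays nothing.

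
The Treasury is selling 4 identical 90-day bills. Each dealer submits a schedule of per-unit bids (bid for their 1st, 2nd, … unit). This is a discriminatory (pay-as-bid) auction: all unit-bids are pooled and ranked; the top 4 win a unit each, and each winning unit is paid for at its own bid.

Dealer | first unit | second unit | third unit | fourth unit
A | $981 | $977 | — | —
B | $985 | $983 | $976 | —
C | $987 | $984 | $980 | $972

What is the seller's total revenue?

Pooled unit-bids ranked (top 4): 987 (C-1), 985 (B-1), 984 (C-2), 983 (B-2)
Next rejected bid: $981 (not a price — pay-as-bid).
Each winning unit pays its own bid.
Revenue = 987 + 985 + 984 + 983 = $3,939.

Total revenue: $3,939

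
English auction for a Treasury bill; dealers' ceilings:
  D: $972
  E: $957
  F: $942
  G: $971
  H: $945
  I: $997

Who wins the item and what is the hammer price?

Sorting limits: 997 (I) > 972 (D) > 971 (G) > 957 (E) > 945 (H) > 942 (F)
D is the last rival to drop out, at $972; I remains and wins at that price.

I wins at $972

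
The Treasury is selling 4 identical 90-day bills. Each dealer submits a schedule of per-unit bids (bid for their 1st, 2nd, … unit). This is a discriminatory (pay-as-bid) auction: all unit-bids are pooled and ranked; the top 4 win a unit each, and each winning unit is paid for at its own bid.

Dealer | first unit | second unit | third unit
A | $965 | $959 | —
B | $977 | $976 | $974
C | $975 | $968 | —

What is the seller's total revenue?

Total revenue: $3,902

All unit-bids, highest first — top 4: 977 (B-1), 976 (B-2), 975 (C-1), 974 (B-3)
Next rejected bid: $968 (not a price — pay-as-bid).
Each winning unit pays its own bid.
Revenue = 977 + 976 + 975 + 974 = $3,902.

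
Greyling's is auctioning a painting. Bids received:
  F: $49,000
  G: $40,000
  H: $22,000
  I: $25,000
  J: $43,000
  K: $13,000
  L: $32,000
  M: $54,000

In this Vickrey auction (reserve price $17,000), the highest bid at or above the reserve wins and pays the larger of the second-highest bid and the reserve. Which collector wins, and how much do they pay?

Bids ranked: 54,000 (M) > 49,000 (F) > 43,000 (J) > 40,000 (G) > 32,000 (L) > 25,000 (I) > …
M has the top bid at or above the reserve ($54,000).
max(second-highest $49,000, reserve $17,000) = $49,000; the reserve does not bind.

M pays $49,000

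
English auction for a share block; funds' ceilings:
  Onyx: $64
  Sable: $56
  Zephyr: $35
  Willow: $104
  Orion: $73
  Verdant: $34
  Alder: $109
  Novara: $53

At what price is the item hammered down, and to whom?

Alder wins at $104

Limits in order: 109 (Alder) > 104 (Willow) > 73 (Orion) > 64 (Onyx) > 56 (Sable) > 53 (Novara) > …
Willow is the last rival to drop out, at $104; Alder remains and wins at that price.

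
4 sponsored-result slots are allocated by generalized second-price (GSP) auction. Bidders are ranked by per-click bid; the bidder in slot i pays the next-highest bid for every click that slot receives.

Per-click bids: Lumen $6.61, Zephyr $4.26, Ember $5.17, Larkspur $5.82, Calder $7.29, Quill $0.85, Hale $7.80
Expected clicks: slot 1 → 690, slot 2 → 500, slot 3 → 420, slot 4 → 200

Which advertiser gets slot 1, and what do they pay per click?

Ranked by bid: $7.80 (Hale) > $7.29 (Calder) > $6.61 (Lumen) > $5.82 (Larkspur) > $5.17 (Ember) > …
Slot 1 goes to the first-ranked bidder, Hale, who pays the next bid down: $7.29/click.

Hale; $7.29 per click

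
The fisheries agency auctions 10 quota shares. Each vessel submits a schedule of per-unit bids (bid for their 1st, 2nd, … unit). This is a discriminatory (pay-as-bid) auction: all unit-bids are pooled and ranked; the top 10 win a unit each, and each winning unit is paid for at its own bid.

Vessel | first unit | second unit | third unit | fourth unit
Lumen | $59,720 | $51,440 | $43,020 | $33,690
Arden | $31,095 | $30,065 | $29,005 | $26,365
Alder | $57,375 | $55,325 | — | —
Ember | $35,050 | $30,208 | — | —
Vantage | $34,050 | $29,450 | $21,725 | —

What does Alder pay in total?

All unit-bids, highest first — top 10: 59,720 (Lumen-1), 57,375 (Alder-1), 55,325 (Alder-2), 51,440 (Lumen-2), 43,020 (Lumen-3), 35,050 (Ember-1), 34,050 (Vantage-1), 33,690 (Lumen-4), 31,095 (Arden-1), 30,208 (Ember-2)
Next rejected bid: $30,065 (not a price — pay-as-bid).
Alder's winning unit-bids: 57,375 + 55,325 = $112,700.

Alder pays $112,700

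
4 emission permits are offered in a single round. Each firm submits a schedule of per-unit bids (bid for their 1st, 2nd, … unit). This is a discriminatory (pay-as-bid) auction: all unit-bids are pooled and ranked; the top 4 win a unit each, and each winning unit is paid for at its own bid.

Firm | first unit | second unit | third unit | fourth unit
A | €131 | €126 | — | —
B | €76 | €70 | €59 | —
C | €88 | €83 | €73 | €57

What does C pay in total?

C pays €171

Merging the schedules and taking the best 4: 131 (A-1), 126 (A-2), 88 (C-1), 83 (C-2)
Next rejected bid: €76 (not a price — pay-as-bid).
C's winning unit-bids: 88 + 83 = €171.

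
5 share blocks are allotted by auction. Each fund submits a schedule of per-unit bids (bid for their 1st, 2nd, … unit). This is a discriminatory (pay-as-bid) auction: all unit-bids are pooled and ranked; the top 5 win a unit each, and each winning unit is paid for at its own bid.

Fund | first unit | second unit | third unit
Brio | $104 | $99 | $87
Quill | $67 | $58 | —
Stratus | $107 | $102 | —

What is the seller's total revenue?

Total revenue: $499

Merging the schedules and taking the best 5: 107 (Stratus-1), 104 (Brio-1), 102 (Stratus-2), 99 (Brio-2), 87 (Brio-3)
Next rejected bid: $67 (not a price — pay-as-bid).
Each winning unit pays its own bid.
Revenue = 107 + 104 + 102 + 99 + 87 = $499.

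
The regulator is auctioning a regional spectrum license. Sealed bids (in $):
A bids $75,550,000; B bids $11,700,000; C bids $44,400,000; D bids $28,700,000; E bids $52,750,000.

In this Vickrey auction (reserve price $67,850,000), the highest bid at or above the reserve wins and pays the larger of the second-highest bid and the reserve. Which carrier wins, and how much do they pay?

Bids ranked: 75,550,000 (A) > 52,750,000 (E) > 44,400,000 (C) > 28,700,000 (D) > 11,700,000 (B)
Highest eligible bid: A at $75,550,000.
max(second-highest $52,750,000, reserve $67,850,000) = $67,850,000.

A pays $67,850,000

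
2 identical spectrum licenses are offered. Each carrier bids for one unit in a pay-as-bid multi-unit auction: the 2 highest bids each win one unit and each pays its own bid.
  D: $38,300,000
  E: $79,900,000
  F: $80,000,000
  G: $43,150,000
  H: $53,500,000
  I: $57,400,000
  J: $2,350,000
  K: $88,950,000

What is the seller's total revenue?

Bids ranked high→low: 88,950,000 (K), 80,000,000 (F), 79,900,000 (E), 57,400,000 (I), …
Winners (2 units): K, F.
Total revenue = 88,950,000 + 80,000,000 = $168,950,000.

Total revenue: $168,950,000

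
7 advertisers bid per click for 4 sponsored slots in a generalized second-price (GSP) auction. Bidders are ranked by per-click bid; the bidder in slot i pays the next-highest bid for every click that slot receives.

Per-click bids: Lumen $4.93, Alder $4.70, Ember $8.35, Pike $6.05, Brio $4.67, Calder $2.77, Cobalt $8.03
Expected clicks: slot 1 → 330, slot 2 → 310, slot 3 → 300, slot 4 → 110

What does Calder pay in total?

Calder pays $0.00

Ranked by bid: $8.35 (Ember) > $8.03 (Cobalt) > $6.05 (Pike) > $4.93 (Lumen) > $4.70 (Alder) > …
Calder ranks below slot 4 → no slot, pays nothing.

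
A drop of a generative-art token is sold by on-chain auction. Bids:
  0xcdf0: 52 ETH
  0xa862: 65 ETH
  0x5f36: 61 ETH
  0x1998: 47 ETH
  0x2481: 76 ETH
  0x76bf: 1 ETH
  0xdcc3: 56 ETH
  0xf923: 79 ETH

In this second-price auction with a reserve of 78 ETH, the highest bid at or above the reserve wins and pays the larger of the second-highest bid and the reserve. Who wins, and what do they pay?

Rule: the highest bid at or above the reserve wins and pays the larger of the second-highest bid and the reserve.
Bids in order: 79 (0xf923) > 76 (0x2481) > 65 (0xa862) > 61 (0x5f36) > 56 (0xdcc3) > 52 (0xcdf0) > …
0xf923 has the top bid at or above the reserve (79 ETH).
max(second-highest 76 ETH, reserve 78 ETH) = 78 ETH.

0xf923 pays 78 ETH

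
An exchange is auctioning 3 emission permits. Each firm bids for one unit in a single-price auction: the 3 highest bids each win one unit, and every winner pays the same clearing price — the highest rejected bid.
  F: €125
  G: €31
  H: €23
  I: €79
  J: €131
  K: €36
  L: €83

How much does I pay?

I pays €0

Sorting: 131 (J), 125 (F), 83 (L), 79 (I), 36 (K), …
Top 3: J, F, L.
Clearing price = highest rejected bid = €79.
I does not win → pays €0.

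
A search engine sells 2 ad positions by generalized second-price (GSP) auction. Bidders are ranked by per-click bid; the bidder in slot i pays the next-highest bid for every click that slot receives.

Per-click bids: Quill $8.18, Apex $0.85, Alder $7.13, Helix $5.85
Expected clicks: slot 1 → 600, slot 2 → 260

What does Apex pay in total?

Apex pays $0.00

Sorting advertisers: $8.18 (Quill) > $7.13 (Alder) > $5.85 (Helix) > …
Apex ranks below slot 2 → no slot, pays nothing.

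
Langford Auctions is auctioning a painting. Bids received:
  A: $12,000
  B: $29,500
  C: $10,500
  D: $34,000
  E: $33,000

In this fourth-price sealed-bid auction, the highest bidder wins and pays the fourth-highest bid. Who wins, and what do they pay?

D pays $12,000

Sorting bids: 34,000 (D) > 33,000 (E) > 29,500 (B) > 12,000 (A) > 10,500 (C)
D wins; payment is bid #4 in the ranking = $12,000.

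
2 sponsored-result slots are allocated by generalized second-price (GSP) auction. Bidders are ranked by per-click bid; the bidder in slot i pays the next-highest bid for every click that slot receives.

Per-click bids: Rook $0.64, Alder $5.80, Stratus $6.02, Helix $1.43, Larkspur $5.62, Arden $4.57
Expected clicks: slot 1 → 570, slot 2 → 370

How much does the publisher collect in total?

Total revenue: $5385.40

Ranked by bid: $6.02 (Stratus) > $5.80 (Alder) > $5.62 (Larkspur) > …
Slot 1: Stratus pays $5.80 × 570 = $3306.00
Slot 2: Alder pays $5.62 × 370 = $2079.40
Total = $5385.40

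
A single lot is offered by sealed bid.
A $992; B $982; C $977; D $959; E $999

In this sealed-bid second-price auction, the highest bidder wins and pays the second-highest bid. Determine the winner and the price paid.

Rule: the highest bidder wins and pays the second-highest bid.
Bids in order: 999 (E) > 992 (A) > 982 (B) > 977 (C) > 959 (D)
E is highest; pays the second-highest bid, $992.

E pays $992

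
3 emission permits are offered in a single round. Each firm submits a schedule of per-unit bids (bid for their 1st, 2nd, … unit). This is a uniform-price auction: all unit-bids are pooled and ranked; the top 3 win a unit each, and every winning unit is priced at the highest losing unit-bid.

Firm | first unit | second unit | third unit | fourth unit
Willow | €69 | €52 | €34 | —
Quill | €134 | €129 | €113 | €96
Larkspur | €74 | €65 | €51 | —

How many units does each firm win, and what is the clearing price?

Quill 3; clearing price €96

All unit-bids, highest first — top 3: 134 (Quill-1), 129 (Quill-2), 113 (Quill-3)
Highest rejected unit-bid = €96.
Allocation: Quill 3.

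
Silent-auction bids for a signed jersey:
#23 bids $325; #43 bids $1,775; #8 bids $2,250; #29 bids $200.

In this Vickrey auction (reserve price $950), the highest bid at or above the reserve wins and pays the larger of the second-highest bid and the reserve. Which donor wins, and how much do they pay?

Bids in order: 2,250 (#8) > 1,775 (#43) > 325 (#23) > 200 (#29)
#8 has the top bid at or above the reserve ($2,250).
max(second-highest $1,775, reserve $950) = $1,775; the reserve does not bind.

#8 pays $1,775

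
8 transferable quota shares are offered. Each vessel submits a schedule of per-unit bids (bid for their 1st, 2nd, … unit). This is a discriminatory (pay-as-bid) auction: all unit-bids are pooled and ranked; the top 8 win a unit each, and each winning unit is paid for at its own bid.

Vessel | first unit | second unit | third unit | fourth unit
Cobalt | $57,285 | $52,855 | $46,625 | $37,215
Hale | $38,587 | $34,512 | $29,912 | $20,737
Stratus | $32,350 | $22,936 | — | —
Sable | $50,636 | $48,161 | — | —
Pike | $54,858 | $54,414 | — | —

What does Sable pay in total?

Sable pays $98,797

Pooled unit-bids ranked (top 8): 57,285 (Cobalt-1), 54,858 (Pike-1), 54,414 (Pike-2), 52,855 (Cobalt-2), 50,636 (Sable-1), 48,161 (Sable-2), 46,625 (Cobalt-3), 38,587 (Hale-1)
Next rejected bid: $37,215 (not a price — pay-as-bid).
Sable's winning unit-bids: 50,636 + 48,161 = $98,797.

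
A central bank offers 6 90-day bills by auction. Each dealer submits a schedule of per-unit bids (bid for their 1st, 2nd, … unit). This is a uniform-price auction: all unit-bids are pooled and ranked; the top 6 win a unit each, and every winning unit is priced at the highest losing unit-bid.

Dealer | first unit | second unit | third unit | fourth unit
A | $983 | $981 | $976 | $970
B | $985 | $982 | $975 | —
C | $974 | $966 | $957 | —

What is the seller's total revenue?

All unit-bids, highest first — top 6: 985 (B-1), 983 (A-1), 982 (B-2), 981 (A-2), 976 (A-3), 975 (B-3)
The (k+1)-th unit-bid is $974.
Allocation: A 3, B 3. Every unit priced at $974.
Revenue = 6 × 974 = $5,844.

Total revenue: $5,844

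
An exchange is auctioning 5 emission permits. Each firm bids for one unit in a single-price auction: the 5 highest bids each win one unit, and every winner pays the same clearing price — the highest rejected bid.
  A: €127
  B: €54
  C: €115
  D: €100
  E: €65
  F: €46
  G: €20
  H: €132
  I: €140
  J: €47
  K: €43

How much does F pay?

Sorting: 140 (I), 132 (H), 127 (A), 115 (C), 100 (D), 65 (E), 54 (B), …
Winners (5 units): I, H, A, C, D.
First losing bid is E's €65, which sets the uniform price.
F does not win → pays €0.

F pays €0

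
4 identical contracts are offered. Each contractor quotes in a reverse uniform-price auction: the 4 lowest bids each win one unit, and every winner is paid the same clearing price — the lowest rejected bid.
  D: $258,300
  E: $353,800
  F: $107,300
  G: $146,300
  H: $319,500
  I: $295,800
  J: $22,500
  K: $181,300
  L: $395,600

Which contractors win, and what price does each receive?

Sorting: 22,500 (J), 107,300 (F), 146,300 (G), 181,300 (K), 258,300 (D), 295,800 (I), …
Winners (4 units): J, F, G, K.
Lowest unsuccessful bid: $258,300 → clearing price.

J, F, G, K; each is paid $258,300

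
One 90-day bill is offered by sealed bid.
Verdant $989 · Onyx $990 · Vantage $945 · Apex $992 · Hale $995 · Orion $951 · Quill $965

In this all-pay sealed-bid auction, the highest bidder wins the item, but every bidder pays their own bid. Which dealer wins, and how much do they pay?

Sorting bids: 995 (Hale) > 992 (Apex) > 990 (Onyx) > 989 (Verdant) > 965 (Quill) > 951 (Orion) > …
Hale is highest and takes the item; every bidder forfeits their bid.

Hale pays $995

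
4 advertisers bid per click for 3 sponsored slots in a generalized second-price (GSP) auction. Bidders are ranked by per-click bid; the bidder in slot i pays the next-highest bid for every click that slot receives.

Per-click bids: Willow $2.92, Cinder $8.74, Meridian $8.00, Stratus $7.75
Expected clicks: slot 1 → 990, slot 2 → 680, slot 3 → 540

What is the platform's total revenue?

Total revenue: $14766.80

Sorting advertisers: $8.74 (Cinder) > $8.00 (Meridian) > $7.75 (Stratus) > $2.92 (Willow)
Slot 1: Cinder pays $8.00 × 990 = $7920.00
Slot 2: Meridian pays $7.75 × 680 = $5270.00
Slot 3: Stratus pays $2.92 × 540 = $1576.80
Total = $14766.80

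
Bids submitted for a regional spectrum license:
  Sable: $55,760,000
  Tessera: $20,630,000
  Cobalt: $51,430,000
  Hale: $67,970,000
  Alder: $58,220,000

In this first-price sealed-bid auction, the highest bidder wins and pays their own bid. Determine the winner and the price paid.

Sorting bids: 67,970,000 (Hale) > 58,220,000 (Alder) > 55,760,000 (Sable) > 51,430,000 (Cobalt) > 20,630,000 (Tessera)
Hale has the highest bid and pays exactly that: $67,970,000.

Hale pays $67,970,000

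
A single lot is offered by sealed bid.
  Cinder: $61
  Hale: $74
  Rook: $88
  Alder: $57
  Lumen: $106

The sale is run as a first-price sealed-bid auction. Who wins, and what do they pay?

Lumen pays $106

First-price sealed-bid auction: the highest bidder wins and pays their own bid.
Sorting bids: 106 (Lumen) > 88 (Rook) > 74 (Hale) > 61 (Cinder) > 57 (Alder)
Lumen has the highest bid and pays exactly that: $106.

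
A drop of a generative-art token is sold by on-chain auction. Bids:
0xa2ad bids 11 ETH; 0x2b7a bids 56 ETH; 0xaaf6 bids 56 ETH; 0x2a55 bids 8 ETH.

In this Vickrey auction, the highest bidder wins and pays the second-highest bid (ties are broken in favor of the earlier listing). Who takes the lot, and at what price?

0x2b7a pays 56 ETH

Sorting bids: 56 (0x2b7a) > 56 (0xaaf6) > 11 (0xa2ad) > 8 (0x2a55)
0x2b7a and 0xaaf6 tie at 56 ETH; tie-break gives it to 0x2b7a.
0x2b7a wins with the highest bid; price is set by the runner-up at 56 ETH.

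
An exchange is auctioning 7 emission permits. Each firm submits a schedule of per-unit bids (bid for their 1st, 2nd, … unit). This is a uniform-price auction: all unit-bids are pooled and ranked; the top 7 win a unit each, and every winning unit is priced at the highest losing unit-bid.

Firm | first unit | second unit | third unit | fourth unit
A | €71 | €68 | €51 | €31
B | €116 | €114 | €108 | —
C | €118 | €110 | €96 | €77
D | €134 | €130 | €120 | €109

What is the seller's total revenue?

Total revenue: €763

Pooled unit-bids ranked (top 7): 134 (D-1), 130 (D-2), 120 (D-3), 118 (C-1), 116 (B-1), 114 (B-2), 110 (C-2)
Highest rejected unit-bid = €109.
Allocation: B 2, C 2, D 3. Every unit priced at €109.
Revenue = 7 × 109 = €763.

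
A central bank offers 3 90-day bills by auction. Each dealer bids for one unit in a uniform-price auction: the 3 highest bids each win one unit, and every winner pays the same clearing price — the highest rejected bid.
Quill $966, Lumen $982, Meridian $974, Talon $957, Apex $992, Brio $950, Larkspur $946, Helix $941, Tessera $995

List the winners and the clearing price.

Tessera, Apex, Lumen; each pays $974

Ordering the bids: 995 (Tessera), 992 (Apex), 982 (Lumen), 974 (Meridian), 966 (Quill), …
Top 3: Tessera, Apex, Lumen.
Highest unsuccessful bid: $974 → clearing price.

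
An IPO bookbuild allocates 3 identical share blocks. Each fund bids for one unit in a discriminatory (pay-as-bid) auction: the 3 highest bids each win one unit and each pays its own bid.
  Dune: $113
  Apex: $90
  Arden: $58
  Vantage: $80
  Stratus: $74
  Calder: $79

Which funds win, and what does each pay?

Dune $113, Apex $90, Vantage $80

Sorting: 113 (Dune), 90 (Apex), 80 (Vantage), 79 (Calder), 74 (Stratus), …
The 3 highest are Dune, Apex, Vantage.
Each winner pays its own bid: Dune $113, Apex $90, Vantage $80.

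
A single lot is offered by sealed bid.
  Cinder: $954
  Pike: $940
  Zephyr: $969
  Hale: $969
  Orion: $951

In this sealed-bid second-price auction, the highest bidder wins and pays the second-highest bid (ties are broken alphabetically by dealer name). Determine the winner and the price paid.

Sealed-bid second-price auction: the highest bidder wins and pays the second-highest bid.
Sorting bids: 969 (Hale) > 969 (Zephyr) > 954 (Cinder) > 951 (Orion) > 940 (Pike)
Tie at $969 → Hale wins by tie-break.
Hale is highest; pays the second-highest bid, $969.

Hale pays $969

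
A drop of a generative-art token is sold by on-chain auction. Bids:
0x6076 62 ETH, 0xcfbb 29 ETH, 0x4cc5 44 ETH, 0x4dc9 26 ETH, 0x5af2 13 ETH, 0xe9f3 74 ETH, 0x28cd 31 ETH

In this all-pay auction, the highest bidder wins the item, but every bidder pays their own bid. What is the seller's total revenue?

Total revenue: 279 ETH

Bids ranked: 74 (0xe9f3) > 62 (0x6076) > 44 (0x4cc5) > 31 (0x28cd) > 29 (0xcfbb) > 26 (0x4dc9) > …
0xe9f3 wins with the top bid; all bids are sunk regardless.
Every bidder forfeits their bid regardless of winning.
Revenue = 62 + 29 + 44 + 26 + 13 + 74 + 31 = 279 ETH.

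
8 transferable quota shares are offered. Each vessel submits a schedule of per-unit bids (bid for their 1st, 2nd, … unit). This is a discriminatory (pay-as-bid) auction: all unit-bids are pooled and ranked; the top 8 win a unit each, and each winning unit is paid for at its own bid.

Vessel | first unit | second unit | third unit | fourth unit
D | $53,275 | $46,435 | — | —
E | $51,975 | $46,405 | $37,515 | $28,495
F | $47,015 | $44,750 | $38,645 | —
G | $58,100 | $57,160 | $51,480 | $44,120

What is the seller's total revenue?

Merging the schedules and taking the best 8: 58,100 (G-1), 57,160 (G-2), 53,275 (D-1), 51,975 (E-1), 51,480 (G-3), 47,015 (F-1), 46,435 (D-2), 46,405 (E-2)
Next rejected bid: $44,750 (not a price — pay-as-bid).
Each winning unit pays its own bid.
Revenue = 58,100 + 57,160 + 53,275 + 51,975 + 51,480 + 47,015 + 46,435 + 46,405 = $411,845.

Total revenue: $411,845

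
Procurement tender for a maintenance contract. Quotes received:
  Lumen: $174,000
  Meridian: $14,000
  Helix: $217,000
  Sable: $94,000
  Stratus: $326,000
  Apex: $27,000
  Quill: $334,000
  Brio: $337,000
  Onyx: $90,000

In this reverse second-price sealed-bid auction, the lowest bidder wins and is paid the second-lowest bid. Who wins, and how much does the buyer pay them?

Bids ranked: 14,000 (Meridian) < 27,000 (Apex) < 90,000 (Onyx) < 94,000 (Sable) < 174,000 (Lumen) < 217,000 (Helix) < …
Meridian wins with the lowest bid; price is set by the runner-up at $27,000.

Meridian is paid $27,000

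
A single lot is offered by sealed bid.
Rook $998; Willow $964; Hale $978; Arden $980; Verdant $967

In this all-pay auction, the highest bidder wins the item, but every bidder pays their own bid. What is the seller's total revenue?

Bids in order: 998 (Rook) > 980 (Arden) > 978 (Hale) > 967 (Verdant) > 964 (Willow)
Rook wins with the top bid; all bids are sunk regardless.
Every bidder forfeits their bid regardless of winning.
Revenue = 998 + 964 + 978 + 980 + 967 = $4,887.

Total revenue: $4,887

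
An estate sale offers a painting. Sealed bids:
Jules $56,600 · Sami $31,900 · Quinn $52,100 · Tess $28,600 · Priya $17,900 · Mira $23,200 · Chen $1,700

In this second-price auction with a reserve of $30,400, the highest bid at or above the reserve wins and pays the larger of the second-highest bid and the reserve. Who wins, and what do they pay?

Jules pays $52,100

Bids ranked: 56,600 (Jules) > 52,100 (Quinn) > 31,900 (Sami) > 28,600 (Tess) > 23,200 (Mira) > 17,900 (Priya) > …
Jules has the top bid at or above the reserve ($56,600).
max(second-highest $52,100, reserve $30,400) = $52,100; the reserve does not bind.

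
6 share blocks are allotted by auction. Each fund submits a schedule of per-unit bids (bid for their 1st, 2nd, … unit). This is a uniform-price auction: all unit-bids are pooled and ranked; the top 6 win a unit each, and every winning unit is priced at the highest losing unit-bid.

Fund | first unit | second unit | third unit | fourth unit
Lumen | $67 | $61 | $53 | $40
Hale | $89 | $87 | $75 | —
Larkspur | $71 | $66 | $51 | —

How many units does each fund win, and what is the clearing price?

Hale 3, Larkspur 2, Lumen 1; clearing price $61

Pooled unit-bids ranked (top 6): 89 (Hale-1), 87 (Hale-2), 75 (Hale-3), 71 (Larkspur-1), 67 (Lumen-1), 66 (Larkspur-2)
First bid not allocated: $61.
Allocation: Hale 3, Larkspur 2, Lumen 1.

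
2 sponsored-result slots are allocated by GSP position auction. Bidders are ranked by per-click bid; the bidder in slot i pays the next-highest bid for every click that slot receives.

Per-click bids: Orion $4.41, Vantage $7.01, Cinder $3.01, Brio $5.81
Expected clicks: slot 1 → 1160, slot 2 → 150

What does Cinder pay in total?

Cinder pays $0.00

Per-click bids in order: $7.01 (Vantage) > $5.81 (Brio) > $4.41 (Orion) > …
Cinder ranks below slot 2 → no slot, pays nothing.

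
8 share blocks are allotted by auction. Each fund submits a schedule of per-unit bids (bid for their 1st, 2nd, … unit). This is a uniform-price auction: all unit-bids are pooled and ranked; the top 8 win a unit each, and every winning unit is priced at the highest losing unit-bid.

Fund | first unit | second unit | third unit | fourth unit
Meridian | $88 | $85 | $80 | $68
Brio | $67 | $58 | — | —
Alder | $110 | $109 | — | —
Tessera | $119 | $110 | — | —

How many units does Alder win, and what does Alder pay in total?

Merging the schedules and taking the best 8: 119 (Tessera-1), 110 (Alder-1), 110 (Tessera-2), 109 (Alder-2), 88 (Meridian-1), 85 (Meridian-2), 80 (Meridian-3), 68 (Meridian-4)
First bid not allocated: $67.
Alder wins 2 unit(s) at $67 each.

Alder: 2 units, pays $134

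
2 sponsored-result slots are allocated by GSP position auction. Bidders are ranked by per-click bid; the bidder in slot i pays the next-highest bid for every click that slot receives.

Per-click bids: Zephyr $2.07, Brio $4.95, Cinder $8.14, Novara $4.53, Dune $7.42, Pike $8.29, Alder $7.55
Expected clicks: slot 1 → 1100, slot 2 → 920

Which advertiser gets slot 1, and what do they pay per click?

Pike; $8.14 per click

Ranked by bid: $8.29 (Pike) > $8.14 (Cinder) > $7.55 (Alder) > …
Slot 1 goes to the first-ranked bidder, Pike, who pays the next bid down: $8.14/click.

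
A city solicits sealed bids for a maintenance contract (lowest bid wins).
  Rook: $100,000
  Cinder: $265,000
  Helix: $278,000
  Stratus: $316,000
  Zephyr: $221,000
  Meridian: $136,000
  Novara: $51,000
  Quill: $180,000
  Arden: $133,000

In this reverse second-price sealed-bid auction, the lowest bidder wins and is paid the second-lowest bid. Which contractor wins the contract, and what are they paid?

Novara is paid $100,000

Bids ranked: 51,000 (Novara) < 100,000 (Rook) < 133,000 (Arden) < 136,000 (Meridian) < 180,000 (Quill) < 221,000 (Zephyr) < …
Novara wins with the lowest bid; price is set by the runner-up at $100,000.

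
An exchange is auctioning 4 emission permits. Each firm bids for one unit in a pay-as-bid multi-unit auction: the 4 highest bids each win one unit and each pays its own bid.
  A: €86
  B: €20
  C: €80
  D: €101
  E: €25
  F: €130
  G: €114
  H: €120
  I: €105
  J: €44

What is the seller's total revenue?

Sorting: 130 (F), 120 (H), 114 (G), 105 (I), 101 (D), 86 (A), …
The 4 highest are F, H, G, I.
Total revenue = 130 + 120 + 114 + 105 = €469.

Total revenue: €469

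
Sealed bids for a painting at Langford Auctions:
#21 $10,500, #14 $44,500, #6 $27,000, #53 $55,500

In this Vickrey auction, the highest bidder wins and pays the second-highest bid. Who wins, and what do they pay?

#53 pays $44,500

Vickrey auction: the highest bidder wins and pays the second-highest bid.
Bids ranked: 55,500 (#53) > 44,500 (#14) > 27,000 (#6) > 10,500 (#21)
Second-price: #53 pays #14's bid of $44,500.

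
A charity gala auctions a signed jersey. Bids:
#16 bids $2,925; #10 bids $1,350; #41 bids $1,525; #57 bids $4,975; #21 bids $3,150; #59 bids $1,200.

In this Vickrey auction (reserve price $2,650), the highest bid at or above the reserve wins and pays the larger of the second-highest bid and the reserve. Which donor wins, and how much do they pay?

Rule: the highest bid at or above the reserve wins and pays the larger of the second-highest bid and the reserve.
Bids in order: 4,975 (#57) > 3,150 (#21) > 2,925 (#16) > 1,525 (#41) > 1,350 (#10) > 1,200 (#59)
Highest eligible bid: #57 at $4,975.
max(second-highest $3,150, reserve $2,650) = $3,150; the reserve does not bind.

#57 pays $3,150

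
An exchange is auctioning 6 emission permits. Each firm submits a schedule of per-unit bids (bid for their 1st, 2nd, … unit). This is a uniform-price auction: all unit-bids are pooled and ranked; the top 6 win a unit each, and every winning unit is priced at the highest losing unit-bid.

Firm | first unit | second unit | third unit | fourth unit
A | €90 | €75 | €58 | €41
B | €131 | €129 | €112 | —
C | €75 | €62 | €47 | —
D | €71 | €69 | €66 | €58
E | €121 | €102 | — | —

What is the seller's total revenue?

Merging the schedules and taking the best 6: 131 (B-1), 129 (B-2), 121 (E-1), 112 (B-3), 102 (E-2), 90 (A-1)
The (k+1)-th unit-bid is €75.
Allocation: A 1, B 3, E 2. Every unit priced at €75.
Revenue = 6 × 75 = €450.

Total revenue: €450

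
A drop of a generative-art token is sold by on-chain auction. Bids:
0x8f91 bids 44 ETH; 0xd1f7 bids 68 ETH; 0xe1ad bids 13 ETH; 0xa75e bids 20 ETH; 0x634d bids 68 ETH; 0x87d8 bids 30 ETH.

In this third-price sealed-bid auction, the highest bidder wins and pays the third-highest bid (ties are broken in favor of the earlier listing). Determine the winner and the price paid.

Third-price sealed-bid auction: the highest bidder wins and pays the third-highest bid.
Bids in order: 68 (0xd1f7) > 68 (0x634d) > 44 (0x8f91) > 30 (0x87d8) > 20 (0xa75e) > 13 (0xe1ad)
0xd1f7 and 0x634d tie at 68 ETH; tie-break gives it to 0xd1f7.
0xd1f7 is highest; pays the third-highest bid, 44 ETH.

0xd1f7 pays 44 ETH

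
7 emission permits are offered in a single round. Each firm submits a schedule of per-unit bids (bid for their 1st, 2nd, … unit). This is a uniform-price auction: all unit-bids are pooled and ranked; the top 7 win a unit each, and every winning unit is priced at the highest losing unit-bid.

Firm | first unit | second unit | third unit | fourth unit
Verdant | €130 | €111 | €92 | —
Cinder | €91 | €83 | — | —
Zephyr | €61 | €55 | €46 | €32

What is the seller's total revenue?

Pooled unit-bids ranked (top 7): 130 (Verdant-1), 111 (Verdant-2), 92 (Verdant-3), 91 (Cinder-1), 83 (Cinder-2), 61 (Zephyr-1), 55 (Zephyr-2)
First bid not allocated: €46.
Allocation: Cinder 2, Verdant 3, Zephyr 2. Every unit priced at €46.
Revenue = 7 × 46 = €322.

Total revenue: €322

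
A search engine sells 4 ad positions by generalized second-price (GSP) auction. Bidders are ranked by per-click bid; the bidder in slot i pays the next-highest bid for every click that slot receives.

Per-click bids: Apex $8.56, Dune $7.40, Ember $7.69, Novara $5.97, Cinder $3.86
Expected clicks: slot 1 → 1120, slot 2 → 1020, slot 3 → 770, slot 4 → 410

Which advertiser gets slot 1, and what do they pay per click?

Apex; $7.69 per click

Ranked by bid: $8.56 (Apex) > $7.69 (Ember) > $7.40 (Dune) > $5.97 (Novara) > $3.86 (Cinder)
Slot 1 goes to the first-ranked bidder, Apex, who pays the next bid down: $7.69/click.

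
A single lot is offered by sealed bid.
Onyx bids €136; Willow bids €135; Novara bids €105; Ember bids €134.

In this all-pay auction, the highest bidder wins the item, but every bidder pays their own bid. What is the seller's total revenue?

Total revenue: €510

Sorting bids: 136 (Onyx) > 135 (Willow) > 134 (Ember) > 105 (Novara)
Every bidder forfeits their bid regardless of winning.
Revenue = 136 + 135 + 105 + 134 = €510.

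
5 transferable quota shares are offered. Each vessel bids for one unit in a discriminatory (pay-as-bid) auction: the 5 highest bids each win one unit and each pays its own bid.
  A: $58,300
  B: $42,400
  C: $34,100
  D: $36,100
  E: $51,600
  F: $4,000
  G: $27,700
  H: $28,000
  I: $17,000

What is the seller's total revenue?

Total revenue: $222,500

Bids ranked high→low: 58,300 (A), 51,600 (E), 42,400 (B), 36,100 (D), 34,100 (C), 28,000 (H), 27,700 (G), …
Winners (5 units): A, E, B, D, C.
Total revenue = 58,300 + 51,600 + 42,400 + 36,100 + 34,100 = $222,500.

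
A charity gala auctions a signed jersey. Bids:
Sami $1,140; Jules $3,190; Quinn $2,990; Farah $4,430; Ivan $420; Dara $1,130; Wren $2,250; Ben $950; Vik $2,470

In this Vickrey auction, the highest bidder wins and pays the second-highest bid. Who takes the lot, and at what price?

Bids in order: 4,430 (Farah) > 3,190 (Jules) > 2,990 (Quinn) > 2,470 (Vik) > 2,250 (Wren) > 1,140 (Sami) > …
Second-price: Farah pays Jules's bid of $3,190.

Farah pays $3,190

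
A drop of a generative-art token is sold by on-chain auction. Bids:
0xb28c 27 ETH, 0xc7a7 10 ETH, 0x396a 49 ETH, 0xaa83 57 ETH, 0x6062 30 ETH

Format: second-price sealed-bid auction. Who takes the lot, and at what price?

0xaa83 pays 49 ETH

Sorting bids: 57 (0xaa83) > 49 (0x396a) > 30 (0x6062) > 27 (0xb28c) > 10 (0xc7a7)
0xaa83 is highest; pays the second-highest bid, 49 ETH.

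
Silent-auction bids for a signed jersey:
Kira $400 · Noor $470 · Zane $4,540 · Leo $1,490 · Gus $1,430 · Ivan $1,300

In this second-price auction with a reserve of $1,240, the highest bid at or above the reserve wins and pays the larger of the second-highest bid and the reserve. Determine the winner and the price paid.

Bids ranked: 4,540 (Zane) > 1,490 (Leo) > 1,430 (Gus) > 1,300 (Ivan) > 470 (Noor) > 400 (Kira)
Zane has the top bid at or above the reserve ($4,540).
max(second-highest $1,490, reserve $1,240) = $1,490; the reserve does not bind.

Zane pays $1,490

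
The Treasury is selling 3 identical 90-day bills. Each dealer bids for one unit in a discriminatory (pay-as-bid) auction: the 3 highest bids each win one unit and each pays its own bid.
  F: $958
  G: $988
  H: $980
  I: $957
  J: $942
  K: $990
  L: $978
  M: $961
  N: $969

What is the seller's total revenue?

Bids ranked high→low: 990 (K), 988 (G), 980 (H), 978 (L), 969 (N), …
The 3 highest are K, G, H.
Total revenue = 990 + 988 + 980 = $2,958.

Total revenue: $2,958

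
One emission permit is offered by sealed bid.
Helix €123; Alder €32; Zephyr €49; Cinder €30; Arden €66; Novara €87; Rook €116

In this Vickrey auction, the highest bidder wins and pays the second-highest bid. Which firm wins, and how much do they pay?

Bids ranked: 123 (Helix) > 116 (Rook) > 87 (Novara) > 66 (Arden) > 49 (Zephyr) > 32 (Alder) > …
Second-price: Helix pays Rook's bid of €116.

Helix pays €116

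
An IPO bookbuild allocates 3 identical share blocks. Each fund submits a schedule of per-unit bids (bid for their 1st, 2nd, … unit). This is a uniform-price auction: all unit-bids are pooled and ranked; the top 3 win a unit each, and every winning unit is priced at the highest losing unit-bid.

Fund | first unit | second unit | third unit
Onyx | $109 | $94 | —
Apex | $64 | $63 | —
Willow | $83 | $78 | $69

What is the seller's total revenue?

Merging the schedules and taking the best 3: 109 (Onyx-1), 94 (Onyx-2), 83 (Willow-1)
First bid not allocated: $78.
Allocation: Onyx 2, Willow 1. Every unit priced at $78.
Revenue = 3 × 78 = $234.

Total revenue: $234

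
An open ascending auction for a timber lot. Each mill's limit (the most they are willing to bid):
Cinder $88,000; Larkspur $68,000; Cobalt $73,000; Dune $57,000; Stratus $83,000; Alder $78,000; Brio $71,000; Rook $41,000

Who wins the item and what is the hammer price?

Cinder wins at $83,000

Sorting limits: 88,000 (Cinder) > 83,000 (Stratus) > 78,000 (Alder) > 73,000 (Cobalt) > 71,000 (Brio) > 68,000 (Larkspur) > …
Bidding ends when Stratus exits at $83,000; Cinder takes it.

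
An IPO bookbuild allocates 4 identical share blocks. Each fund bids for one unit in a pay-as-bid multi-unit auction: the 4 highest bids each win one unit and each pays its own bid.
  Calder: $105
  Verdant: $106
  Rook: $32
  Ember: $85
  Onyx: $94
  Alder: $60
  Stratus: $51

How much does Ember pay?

Sorting: 106 (Verdant), 105 (Calder), 94 (Onyx), 85 (Ember), 60 (Alder), 51 (Stratus), …
Top 4: Verdant, Calder, Onyx, Ember.
Ember wins → own bid $85.

Ember pays $85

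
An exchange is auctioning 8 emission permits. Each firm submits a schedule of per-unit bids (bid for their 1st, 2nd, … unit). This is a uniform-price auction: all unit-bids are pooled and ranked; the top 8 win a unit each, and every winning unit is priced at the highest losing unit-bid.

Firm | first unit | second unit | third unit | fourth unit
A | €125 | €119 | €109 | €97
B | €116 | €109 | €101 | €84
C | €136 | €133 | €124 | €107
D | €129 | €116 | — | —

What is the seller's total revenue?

Total revenue: €872

Pooled unit-bids ranked (top 8): 136 (C-1), 133 (C-2), 129 (D-1), 125 (A-1), 124 (C-3), 119 (A-2), 116 (B-1), 116 (D-2)
Highest rejected unit-bid = €109.
Allocation: A 2, B 1, C 3, D 2. Every unit priced at €109.
Revenue = 8 × 109 = €872.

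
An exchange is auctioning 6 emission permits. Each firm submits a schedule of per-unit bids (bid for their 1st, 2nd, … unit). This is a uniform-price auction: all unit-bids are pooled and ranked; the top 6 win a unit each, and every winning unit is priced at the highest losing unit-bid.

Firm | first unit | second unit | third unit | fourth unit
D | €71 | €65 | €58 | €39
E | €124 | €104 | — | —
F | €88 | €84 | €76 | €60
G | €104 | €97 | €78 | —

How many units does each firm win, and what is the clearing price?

E 2, F 2, G 2; clearing price €78

Merging the schedules and taking the best 6: 124 (E-1), 104 (E-2), 104 (G-1), 97 (G-2), 88 (F-1), 84 (F-2)
The (k+1)-th unit-bid is €78.
Allocation: E 2, F 2, G 2.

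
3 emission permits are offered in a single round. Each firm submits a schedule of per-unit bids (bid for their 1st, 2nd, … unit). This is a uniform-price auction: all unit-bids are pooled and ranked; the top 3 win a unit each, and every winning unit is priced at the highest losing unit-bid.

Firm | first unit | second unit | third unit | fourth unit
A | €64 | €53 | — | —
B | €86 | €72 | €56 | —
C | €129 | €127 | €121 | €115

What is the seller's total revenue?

Total revenue: €345

All unit-bids, highest first — top 3: 129 (C-1), 127 (C-2), 121 (C-3)
The (k+1)-th unit-bid is €115.
Allocation: C 3. Every unit priced at €115.
Revenue = 3 × 115 = €345.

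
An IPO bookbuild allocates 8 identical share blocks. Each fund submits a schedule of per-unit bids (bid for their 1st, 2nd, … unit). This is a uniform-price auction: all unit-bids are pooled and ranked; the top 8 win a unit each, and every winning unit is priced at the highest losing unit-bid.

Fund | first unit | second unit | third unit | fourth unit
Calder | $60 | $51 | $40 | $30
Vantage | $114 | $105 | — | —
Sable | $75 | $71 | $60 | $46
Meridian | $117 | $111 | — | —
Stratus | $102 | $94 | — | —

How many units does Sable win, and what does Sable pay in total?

Pooled unit-bids ranked (top 8): 117 (Meridian-1), 114 (Vantage-1), 111 (Meridian-2), 105 (Vantage-2), 102 (Stratus-1), 94 (Stratus-2), 75 (Sable-1), 71 (Sable-2)
The (k+1)-th unit-bid is $60.
Sable wins 2 unit(s) at $60 each.

Sable: 2 units, pays $120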